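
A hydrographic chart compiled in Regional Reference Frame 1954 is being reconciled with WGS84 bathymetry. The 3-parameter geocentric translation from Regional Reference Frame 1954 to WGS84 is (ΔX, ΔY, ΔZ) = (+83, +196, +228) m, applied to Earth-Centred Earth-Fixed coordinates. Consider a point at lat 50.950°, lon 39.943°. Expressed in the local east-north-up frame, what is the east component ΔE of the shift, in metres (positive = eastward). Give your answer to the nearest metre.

The local east axis at (φ, λ) is (−sin λ, cos λ, 0), so ΔE = −sin(39.943°)·83 + cos(39.943°)·196 = 96.98 m.

ΔE = 97 m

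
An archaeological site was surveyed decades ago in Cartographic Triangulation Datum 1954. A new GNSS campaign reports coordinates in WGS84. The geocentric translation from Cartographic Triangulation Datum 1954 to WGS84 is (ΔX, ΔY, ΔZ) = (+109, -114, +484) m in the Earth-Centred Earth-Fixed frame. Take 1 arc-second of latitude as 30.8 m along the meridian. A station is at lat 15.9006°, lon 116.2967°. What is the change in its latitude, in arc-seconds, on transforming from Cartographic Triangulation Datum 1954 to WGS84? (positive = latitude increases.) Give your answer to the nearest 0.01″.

Δφ = 16.45″

sin φ = 0.273969, cos φ = 0.961738, sin λ = 0.896512, cos λ = -0.443020.
North component: ΔN = −sin φ cos λ·ΔX − sin φ sin λ·ΔY + cos φ·ΔZ = −(0.273969)(-0.443020)(109) − (0.273969)(0.896512)(-114) + (0.961738)(484) = 506.71 m.
1° of latitude spans 3600 × 30.80 = 110880 m, so Δφ = 506.71 / 110880 × 3600 = 16.452″.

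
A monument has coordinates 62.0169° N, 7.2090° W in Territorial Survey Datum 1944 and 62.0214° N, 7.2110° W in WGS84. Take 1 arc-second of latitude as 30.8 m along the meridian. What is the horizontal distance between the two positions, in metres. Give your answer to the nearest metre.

510 m

Δφ = 62.0214° − 62.0169° = +0.0045°; Δλ = -7.2110° − -7.2090° = -0.0020°.
1° of latitude = 3600 × 30.80 = 110880 m.
ΔN = Δφ × 110880 = 499.0 m; ΔE = Δλ × 110880 × cos(62.0169°) = -0.0020 × 110880 × 0.469211 = -104.1 m.
Distance = √(ΔE² + ΔN²) = √((-104.1)² + 499.0²) = 509.7 m.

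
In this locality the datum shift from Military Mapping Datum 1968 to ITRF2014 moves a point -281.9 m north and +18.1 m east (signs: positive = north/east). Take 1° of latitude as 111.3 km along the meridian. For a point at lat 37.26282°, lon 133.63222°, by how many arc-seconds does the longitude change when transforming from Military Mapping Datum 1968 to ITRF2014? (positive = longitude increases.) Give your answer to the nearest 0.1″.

Δλ = 0.7″

At latitude 37.26282°, cos φ = 0.795867.
1° of longitude at this latitude = 111.3 × cos φ = 88.58 km, so Δλ = 18.1 / 88579.9 = 0.0002043° = 0.736″.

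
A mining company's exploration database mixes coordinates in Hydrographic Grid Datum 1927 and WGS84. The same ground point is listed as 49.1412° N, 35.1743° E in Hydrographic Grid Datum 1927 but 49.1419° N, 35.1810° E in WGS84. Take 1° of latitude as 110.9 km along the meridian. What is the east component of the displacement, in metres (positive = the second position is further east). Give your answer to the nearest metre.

Δφ = 49.1419° − 49.1412° = +0.0007°; Δλ = 35.1810° − 35.1743° = +0.0067°.
ΔN = Δφ × 110900 = 77.6 m; ΔE = Δλ × 110900 × cos(49.1412°) = +0.0067 × 110900 × 0.654197 = 486.1 m.

ΔE = 486 m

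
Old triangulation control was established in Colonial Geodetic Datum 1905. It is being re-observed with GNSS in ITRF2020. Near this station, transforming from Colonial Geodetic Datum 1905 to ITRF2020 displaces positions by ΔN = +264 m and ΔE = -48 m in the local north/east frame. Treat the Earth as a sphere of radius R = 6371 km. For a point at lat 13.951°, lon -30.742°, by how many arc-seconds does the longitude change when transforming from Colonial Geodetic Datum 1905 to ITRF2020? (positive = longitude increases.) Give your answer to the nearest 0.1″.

Δλ = -1.6″

At latitude 13.951°, cos φ = 0.970502.
One radian of longitude at latitude φ spans R cos φ, so Δλ = ΔE / (R cos φ) = -48.0 / (6371000 × 0.970502) = -7.7631e-06 rad = -1.601″.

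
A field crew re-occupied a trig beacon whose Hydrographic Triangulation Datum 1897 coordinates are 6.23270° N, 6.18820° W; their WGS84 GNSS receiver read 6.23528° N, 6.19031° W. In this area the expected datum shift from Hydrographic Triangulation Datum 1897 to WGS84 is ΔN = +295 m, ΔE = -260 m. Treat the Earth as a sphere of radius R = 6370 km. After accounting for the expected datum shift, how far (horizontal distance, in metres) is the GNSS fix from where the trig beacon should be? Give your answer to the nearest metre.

Observed coordinate differences: Δφ = +0.00258°, Δλ = -0.00211°.
Converting to metres (1° lat = 111177 m, cos φ = 0.994089): observed ΔN = 286.8 m, observed ΔE = -233.2 m.
Subtracting the expected shift leaves a residual of 286.8 − (295) = -8.2 m north and -233.2 − (-260) = 26.8 m east.
Residual distance = √((-8.2)² + 26.8²) = 28.0 m.

28 m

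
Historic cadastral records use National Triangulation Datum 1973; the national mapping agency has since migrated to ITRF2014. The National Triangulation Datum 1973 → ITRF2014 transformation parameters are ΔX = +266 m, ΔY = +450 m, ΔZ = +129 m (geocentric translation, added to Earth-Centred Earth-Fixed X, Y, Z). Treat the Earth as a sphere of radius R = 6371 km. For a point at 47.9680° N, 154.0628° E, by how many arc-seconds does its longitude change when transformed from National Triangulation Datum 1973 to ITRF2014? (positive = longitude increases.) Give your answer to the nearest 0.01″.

sin φ = 0.742771, cos φ = 0.669546, sin λ = 0.437386, cos λ = -0.899274.
East component: ΔE = −sin λ·ΔX + cos λ·ΔY = −(0.437386)(266) + (-0.899274)(450) = -521.02 m.
1° of latitude spans πR/180 = 111195 m; at latitude φ, 1° of longitude spans that × cos φ = 74450.1 m, so Δλ = -521.02 / 74450.1 × 3600 = -25.194″.

Δλ = -25.19″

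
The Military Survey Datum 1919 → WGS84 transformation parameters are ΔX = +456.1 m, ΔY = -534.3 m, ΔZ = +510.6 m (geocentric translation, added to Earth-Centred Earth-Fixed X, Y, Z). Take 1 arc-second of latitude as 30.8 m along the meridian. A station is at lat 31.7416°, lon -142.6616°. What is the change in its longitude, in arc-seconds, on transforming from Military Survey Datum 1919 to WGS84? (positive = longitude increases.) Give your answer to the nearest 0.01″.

Δλ = 26.78″

sin φ = 0.526089, cos φ = 0.850429, sin λ = -0.606521, cos λ = -0.795067.
East component: ΔE = −sin λ·ΔX + cos λ·ΔY = −(-0.606521)(456.1) + (-0.795067)(-534.3) = 701.44 m.
1° of latitude spans 3600 × 30.80 = 110880 m; at latitude φ, 1° of longitude spans that × cos φ = 94295.6 m, so Δλ = 701.44 / 94295.6 × 3600 = 26.779″.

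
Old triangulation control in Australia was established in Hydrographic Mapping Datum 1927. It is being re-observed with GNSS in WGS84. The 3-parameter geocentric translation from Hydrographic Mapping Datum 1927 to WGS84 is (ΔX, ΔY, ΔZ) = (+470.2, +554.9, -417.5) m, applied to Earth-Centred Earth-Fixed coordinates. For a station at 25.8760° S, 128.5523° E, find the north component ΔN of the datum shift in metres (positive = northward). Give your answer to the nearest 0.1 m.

At φ = -25.8760°, λ = 128.5523°: sin φ = -0.436425, cos φ = 0.899741, sin λ = 0.782040, cos λ = -0.623229.
ΔN = −sin φ cos λ·ΔX − sin φ sin λ·ΔY + cos φ·ΔZ = −(-0.436425)(-0.623229)(470.2) − (-0.436425)(0.782040)(554.9) + (0.899741)(-417.5) = -314.14 m.

ΔN = -314.1 m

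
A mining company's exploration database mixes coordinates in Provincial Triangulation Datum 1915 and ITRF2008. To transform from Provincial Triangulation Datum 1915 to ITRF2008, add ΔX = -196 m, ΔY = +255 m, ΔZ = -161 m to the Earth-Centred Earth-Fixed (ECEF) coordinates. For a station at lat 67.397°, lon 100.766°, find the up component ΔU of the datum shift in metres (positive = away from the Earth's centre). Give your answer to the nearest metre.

The local up (radial) axis is (cos φ cos λ, cos φ sin λ, sin φ), giving ΔU = 14.072 + 96.283 − 148.634 = -38.28 m.

ΔU = -38 m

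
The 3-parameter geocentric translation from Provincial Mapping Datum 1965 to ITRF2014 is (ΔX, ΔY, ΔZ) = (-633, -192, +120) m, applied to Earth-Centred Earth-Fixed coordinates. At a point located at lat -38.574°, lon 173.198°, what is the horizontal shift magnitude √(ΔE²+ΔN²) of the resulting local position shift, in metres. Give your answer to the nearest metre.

At φ = -38.574°, λ = 173.198°: sin φ = -0.623525, cos φ = 0.781803, sin λ = 0.118439, cos λ = -0.992961.
ΔE = −sin λ·ΔX + cos λ·ΔY = −(0.118439)·(-633) + (-0.992961)·(-192) = 265.62 m.
ΔN = −sin φ cos λ·ΔX − sin φ sin λ·ΔY + cos φ·ΔZ = −(-0.623525)(-0.992961)(-633) − (-0.623525)(0.118439)(-192) + (0.781803)(120) = 471.55 m.
Horizontal magnitude = √(ΔE² + ΔN²) = √(265.62² + 471.55²) = 541.22 m.

541 m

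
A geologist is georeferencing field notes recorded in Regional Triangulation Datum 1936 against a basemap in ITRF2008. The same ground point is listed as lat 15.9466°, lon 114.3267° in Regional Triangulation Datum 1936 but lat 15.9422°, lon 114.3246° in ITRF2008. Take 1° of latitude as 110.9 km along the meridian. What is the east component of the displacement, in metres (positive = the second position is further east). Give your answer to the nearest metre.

ΔE = -224 m

Δφ = 15.9422° − 15.9466° = -0.0044°; Δλ = 114.3246° − 114.3267° = -0.0021°.
ΔN = Δφ × 110900 = -488.0 m; ΔE = Δλ × 110900 × cos(15.9466°) = -0.0021 × 110900 × 0.961518 = -223.9 m.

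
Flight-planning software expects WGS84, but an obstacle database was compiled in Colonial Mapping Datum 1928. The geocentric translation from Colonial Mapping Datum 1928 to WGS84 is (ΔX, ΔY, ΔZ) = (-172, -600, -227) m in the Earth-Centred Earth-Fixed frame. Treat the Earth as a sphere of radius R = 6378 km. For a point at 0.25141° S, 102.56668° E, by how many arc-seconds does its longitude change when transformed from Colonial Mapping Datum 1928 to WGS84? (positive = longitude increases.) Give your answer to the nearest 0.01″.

sin φ = -0.004388, cos φ = 0.999990, sin λ = 0.976043, cos λ = -0.217576.
East component: ΔE = −sin λ·ΔX + cos λ·ΔY = −(0.976043)(-172) + (-0.217576)(-600) = 298.42 m.
1° of latitude spans πR/180 = 111317 m; at latitude φ, 1° of longitude spans that × cos φ = 111316.0 m, so Δλ = 298.42 / 111316.0 × 3600 = 9.651″.

Δλ = 9.65″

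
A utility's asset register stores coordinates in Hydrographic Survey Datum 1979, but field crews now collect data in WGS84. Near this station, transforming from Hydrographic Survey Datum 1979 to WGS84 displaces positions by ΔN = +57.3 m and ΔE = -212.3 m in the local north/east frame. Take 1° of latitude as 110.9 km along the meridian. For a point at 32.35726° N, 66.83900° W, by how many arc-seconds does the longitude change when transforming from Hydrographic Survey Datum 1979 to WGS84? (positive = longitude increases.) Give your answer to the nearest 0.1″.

At latitude 32.35726°, cos φ = 0.844727.
1° of longitude at this latitude = 110.9 × cos φ = 93.68 km, so Δλ = -212.3 / 93680.3 = -0.0022662° = -8.158″.

Δλ = -8.2″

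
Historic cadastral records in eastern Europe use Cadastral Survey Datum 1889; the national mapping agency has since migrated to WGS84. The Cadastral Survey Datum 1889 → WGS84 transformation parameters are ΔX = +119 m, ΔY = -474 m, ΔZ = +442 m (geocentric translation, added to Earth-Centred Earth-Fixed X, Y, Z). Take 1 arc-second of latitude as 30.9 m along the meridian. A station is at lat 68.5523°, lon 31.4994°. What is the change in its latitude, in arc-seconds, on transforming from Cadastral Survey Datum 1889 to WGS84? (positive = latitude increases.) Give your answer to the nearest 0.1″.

Δφ = 9.6″

sin φ = 0.930752, cos φ = 0.365652, sin λ = 0.522490, cos λ = 0.852646.
North component: ΔN = −sin φ cos λ·ΔX − sin φ sin λ·ΔY + cos φ·ΔZ = −(0.930752)(0.852646)(119) − (0.930752)(0.522490)(-474) + (0.365652)(442) = 297.69 m.
1° of latitude spans 3600 × 30.90 = 111240 m, so Δφ = 297.69 / 111240 × 3600 = 9.634″.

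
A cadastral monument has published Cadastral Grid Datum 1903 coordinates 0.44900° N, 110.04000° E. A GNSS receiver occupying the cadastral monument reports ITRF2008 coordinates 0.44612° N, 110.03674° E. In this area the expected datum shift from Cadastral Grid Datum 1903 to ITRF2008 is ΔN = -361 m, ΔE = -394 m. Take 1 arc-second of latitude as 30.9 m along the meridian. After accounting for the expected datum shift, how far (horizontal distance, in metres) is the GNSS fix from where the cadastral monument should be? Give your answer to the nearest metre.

Observed coordinate differences: Δφ = -0.00288°, Δλ = -0.00326°.
Converting to metres (1° lat = 111240 m, cos φ = 0.999969): observed ΔN = -320.4 m, observed ΔE = -362.6 m.
Subtracting the expected shift leaves a residual of -320.4 − (-361) = 40.6 m north and -362.6 − (-394) = 31.4 m east.
Residual distance = √(40.6² + 31.4²) = 51.3 m.

51 m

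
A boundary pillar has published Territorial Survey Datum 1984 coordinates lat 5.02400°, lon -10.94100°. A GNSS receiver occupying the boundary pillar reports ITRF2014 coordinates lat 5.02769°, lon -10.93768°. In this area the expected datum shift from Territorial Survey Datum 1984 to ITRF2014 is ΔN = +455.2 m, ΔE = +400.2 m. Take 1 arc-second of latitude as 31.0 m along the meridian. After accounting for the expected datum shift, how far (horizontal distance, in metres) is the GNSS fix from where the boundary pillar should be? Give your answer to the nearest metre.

Observed coordinate differences: Δφ = +0.00369°, Δλ = +0.00332°.
Converting to metres (1° lat = 111600 m, cos φ = 0.996158): observed ΔN = 411.8 m, observed ΔE = 369.1 m.
Subtracting the expected shift leaves a residual of 411.8 − (455.2) = -43.4 m north and 369.1 − (400.2) = -31.1 m east.
Residual distance = √((-43.4)² + (-31.1)²) = 53.4 m.

53 m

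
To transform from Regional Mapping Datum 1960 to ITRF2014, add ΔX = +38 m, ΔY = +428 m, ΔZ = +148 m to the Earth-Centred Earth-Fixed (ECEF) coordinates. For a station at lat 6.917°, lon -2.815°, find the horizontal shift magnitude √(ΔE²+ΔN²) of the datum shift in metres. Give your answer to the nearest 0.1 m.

At φ = 6.917°, λ = -2.815°: sin φ = 0.120431, cos φ = 0.992722, sin λ = -0.049111, cos λ = 0.998793.
ΔE = −sin λ·ΔX + cos λ·ΔY = −(-0.049111)·(38) + (0.998793)·(428) = 429.35 m.
ΔN = −sin φ cos λ·ΔX − sin φ sin λ·ΔY + cos φ·ΔZ = −(0.120431)(0.998793)(38) − (0.120431)(-0.049111)(428) + (0.992722)(148) = 144.88 m.
Horizontal magnitude = √(ΔE² + ΔN²) = √(429.35² + 144.88²) = 453.14 m.

453.1 m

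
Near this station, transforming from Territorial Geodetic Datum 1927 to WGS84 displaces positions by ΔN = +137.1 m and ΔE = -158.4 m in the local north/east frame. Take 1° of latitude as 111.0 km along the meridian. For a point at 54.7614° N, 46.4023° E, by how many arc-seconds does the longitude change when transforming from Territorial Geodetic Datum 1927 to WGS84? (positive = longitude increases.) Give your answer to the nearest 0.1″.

Δλ = -8.9″

At latitude 54.7614°, cos φ = 0.576983.
1° of longitude at this latitude = 111.0 × cos φ = 64.05 km, so Δλ = -158.4 / 64045.1 = -0.0024733° = -8.904″.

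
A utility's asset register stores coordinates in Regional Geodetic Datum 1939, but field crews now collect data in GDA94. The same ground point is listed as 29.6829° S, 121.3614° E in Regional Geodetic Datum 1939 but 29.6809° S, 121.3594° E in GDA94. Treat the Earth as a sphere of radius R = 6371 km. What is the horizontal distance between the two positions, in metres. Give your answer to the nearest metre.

295 m

Δφ = -29.6809° − -29.6829° = +0.0020°; Δλ = 121.3594° − 121.3614° = -0.0020°.
1° along a meridian = πR/180 = 111195 m.
ΔN = Δφ × 111195 = 222.4 m; ΔE = Δλ × 111195 × cos(-29.6829°) = -0.0020 × 111195 × 0.868779 = -193.2 m.
Distance = √(ΔE² + ΔN²) = √((-193.2)² + 222.4²) = 294.6 m.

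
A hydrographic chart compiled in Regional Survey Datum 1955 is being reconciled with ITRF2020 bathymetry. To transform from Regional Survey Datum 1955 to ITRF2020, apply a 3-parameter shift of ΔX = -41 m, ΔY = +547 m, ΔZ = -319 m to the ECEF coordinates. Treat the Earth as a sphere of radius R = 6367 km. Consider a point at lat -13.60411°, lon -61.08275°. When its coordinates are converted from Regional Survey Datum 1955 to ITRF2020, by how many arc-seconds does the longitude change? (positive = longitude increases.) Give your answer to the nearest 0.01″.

Δλ = 7.62″

sin φ = -0.235212, cos φ = 0.971944, sin λ = -0.875319, cos λ = 0.483546.
East component: ΔE = −sin λ·ΔX + cos λ·ΔY = −(-0.875319)(-41) + (0.483546)(547) = 228.61 m.
1° of latitude spans πR/180 = 111125 m; at latitude φ, 1° of longitude spans that × cos φ = 108007.4 m, so Δλ = 228.61 / 108007.4 × 3600 = 7.620″.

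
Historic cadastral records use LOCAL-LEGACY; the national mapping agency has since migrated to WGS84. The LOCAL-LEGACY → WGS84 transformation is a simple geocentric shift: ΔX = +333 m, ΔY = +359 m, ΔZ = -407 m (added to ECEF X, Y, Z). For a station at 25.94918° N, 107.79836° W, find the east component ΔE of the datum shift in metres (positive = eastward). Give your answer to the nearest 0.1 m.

The local east axis at (φ, λ) is (−sin λ, cos λ, 0), so ΔE = −sin(-107.79836°)·333 + cos(-107.79836°)·359 = 207.33 m.

ΔE = 207.3 m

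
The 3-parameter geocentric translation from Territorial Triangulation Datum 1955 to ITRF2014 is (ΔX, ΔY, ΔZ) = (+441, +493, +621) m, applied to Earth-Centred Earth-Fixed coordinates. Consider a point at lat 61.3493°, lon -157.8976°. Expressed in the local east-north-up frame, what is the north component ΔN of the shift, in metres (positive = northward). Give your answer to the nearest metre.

At φ = 61.3493°, λ = -157.8976°: sin φ = 0.877559, cos φ = 0.479469, sin λ = -0.376263, cos λ = -0.926513.
ΔN = −sin φ cos λ·ΔX − sin φ sin λ·ΔY + cos φ·ΔZ = −(0.877559)(-0.926513)(441) − (0.877559)(-0.376263)(493) + (0.479469)(621) = 819.10 m.

ΔN = 819 m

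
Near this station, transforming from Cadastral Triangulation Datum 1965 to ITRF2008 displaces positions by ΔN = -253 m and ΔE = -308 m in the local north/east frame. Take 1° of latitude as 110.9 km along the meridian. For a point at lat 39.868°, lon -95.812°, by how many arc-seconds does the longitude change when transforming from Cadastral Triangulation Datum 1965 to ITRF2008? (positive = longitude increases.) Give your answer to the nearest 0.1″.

Δλ = -13.0″

At latitude 39.868°, cos φ = 0.767523.
1° of longitude at this latitude = 110.9 × cos φ = 85.12 km, so Δλ = -308.0 / 85118.3 = -0.0036185° = -13.027″.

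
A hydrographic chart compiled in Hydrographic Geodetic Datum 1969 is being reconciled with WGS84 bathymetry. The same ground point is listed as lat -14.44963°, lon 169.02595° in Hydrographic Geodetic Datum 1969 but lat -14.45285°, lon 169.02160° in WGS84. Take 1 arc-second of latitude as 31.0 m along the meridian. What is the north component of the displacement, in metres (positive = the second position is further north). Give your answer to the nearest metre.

ΔN = -359 m

Δφ = -14.45285° − -14.44963° = -0.00322°; Δλ = 169.02160° − 169.02595° = -0.00435°.
1° of latitude = 3600 × 31.00 = 111600 m.
ΔN = Δφ × 111600 = -359.4 m; ΔE = Δλ × 111600 × cos(-14.44963°) = -0.00435 × 111600 × 0.968367 = -470.1 m.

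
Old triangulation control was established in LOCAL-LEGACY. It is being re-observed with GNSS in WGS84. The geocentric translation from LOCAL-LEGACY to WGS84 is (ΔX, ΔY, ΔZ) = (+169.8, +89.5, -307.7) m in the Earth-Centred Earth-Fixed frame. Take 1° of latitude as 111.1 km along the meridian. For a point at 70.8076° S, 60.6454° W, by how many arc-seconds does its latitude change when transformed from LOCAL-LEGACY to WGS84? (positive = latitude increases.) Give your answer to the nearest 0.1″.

sin φ = -0.944420, cos φ = 0.328741, sin λ = -0.871603, cos λ = 0.490213.
North component: ΔN = −sin φ cos λ·ΔX − sin φ sin λ·ΔY + cos φ·ΔZ = −(-0.944420)(0.490213)(169.8) − (-0.944420)(-0.871603)(89.5) + (0.328741)(-307.7) = -96.21 m.
1° of latitude spans 111100 m, so Δφ = -96.21 / 111100 × 3600 = -3.118″.

Δφ = -3.1″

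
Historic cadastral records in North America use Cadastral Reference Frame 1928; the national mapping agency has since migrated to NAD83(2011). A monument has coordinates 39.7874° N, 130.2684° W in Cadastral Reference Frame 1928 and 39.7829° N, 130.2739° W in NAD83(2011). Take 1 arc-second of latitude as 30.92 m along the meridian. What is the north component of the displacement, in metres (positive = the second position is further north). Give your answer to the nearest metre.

ΔN = -501 m

Δφ = 39.7829° − 39.7874° = -0.0045°; Δλ = -130.2739° − -130.2684° = -0.0055°.
1° of latitude = 3600 × 30.92 = 111312 m.
ΔN = Δφ × 111312 = -500.9 m; ΔE = Δλ × 111312 × cos(39.7874°) = -0.0055 × 111312 × 0.768424 = -470.4 m.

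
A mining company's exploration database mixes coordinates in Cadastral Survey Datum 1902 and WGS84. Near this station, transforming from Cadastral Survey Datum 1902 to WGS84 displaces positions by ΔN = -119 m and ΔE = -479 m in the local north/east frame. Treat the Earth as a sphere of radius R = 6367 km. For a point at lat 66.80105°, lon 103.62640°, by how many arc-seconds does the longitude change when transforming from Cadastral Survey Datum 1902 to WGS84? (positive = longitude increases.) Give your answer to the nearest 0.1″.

At latitude 66.80105°, cos φ = 0.393925.
One radian of longitude at latitude φ spans R cos φ, so Δλ = ΔE / (R cos φ) = -479.0 / (6367000 × 0.393925) = -1.9098e-04 rad = -39.392″.

Δλ = -39.4″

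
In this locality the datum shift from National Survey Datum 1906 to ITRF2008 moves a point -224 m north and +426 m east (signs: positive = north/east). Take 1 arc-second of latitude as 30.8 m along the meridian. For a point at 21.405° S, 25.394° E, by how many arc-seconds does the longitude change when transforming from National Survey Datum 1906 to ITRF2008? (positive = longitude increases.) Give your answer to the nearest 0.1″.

At latitude -21.405°, cos φ = 0.931024.
1″ of longitude at this latitude = 30.80 × cos φ = 28.6755 m, so Δλ = 426.0 / 28.6755 = 14.856″.

Δλ = 14.9″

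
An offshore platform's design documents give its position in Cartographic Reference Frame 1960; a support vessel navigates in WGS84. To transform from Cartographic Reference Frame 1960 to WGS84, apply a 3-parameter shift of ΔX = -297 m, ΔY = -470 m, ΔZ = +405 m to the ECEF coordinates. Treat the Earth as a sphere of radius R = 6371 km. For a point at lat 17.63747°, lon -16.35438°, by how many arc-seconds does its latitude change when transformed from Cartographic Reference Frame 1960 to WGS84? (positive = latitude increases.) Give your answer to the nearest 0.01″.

sin φ = 0.302993, cos φ = 0.952993, sin λ = -0.281578, cos λ = 0.959538.
North component: ΔN = −sin φ cos λ·ΔX − sin φ sin λ·ΔY + cos φ·ΔZ = −(0.302993)(0.959538)(-297) − (0.302993)(-0.281578)(-470) + (0.952993)(405) = 432.21 m.
1° of latitude spans πR/180 = 111195 m, so Δφ = 432.21 / 111195 × 3600 = 13.993″.

Δφ = 13.99″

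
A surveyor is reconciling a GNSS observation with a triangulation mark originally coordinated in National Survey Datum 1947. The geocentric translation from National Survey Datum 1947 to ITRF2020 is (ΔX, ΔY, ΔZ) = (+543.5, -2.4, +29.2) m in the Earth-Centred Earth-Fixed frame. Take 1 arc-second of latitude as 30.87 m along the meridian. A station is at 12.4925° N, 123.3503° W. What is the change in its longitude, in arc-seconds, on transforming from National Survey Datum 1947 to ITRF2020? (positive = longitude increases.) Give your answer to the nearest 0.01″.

Δλ = 15.11″

sin φ = 0.216312, cos φ = 0.976324, sin λ = -0.835325, cos λ = -0.549756.
East component: ΔE = −sin λ·ΔX + cos λ·ΔY = −(-0.835325)(543.5) + (-0.549756)(-2.4) = 455.32 m.
1° of latitude spans 3600 × 30.87 = 111132 m; at latitude φ, 1° of longitude spans that × cos φ = 108500.9 m, so Δλ = 455.32 / 108500.9 × 3600 = 15.107″.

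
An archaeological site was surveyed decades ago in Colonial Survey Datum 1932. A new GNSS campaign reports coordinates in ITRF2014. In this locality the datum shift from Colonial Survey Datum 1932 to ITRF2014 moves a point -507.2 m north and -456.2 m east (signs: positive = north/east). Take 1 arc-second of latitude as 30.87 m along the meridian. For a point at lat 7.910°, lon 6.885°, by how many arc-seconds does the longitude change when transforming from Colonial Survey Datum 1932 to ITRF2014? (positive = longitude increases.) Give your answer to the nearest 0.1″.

At latitude 7.910°, cos φ = 0.990485.
1″ of longitude at this latitude = 30.87 × cos φ = 30.5763 m, so Δλ = -456.2 / 30.5763 = -14.920″.

Δλ = -14.9″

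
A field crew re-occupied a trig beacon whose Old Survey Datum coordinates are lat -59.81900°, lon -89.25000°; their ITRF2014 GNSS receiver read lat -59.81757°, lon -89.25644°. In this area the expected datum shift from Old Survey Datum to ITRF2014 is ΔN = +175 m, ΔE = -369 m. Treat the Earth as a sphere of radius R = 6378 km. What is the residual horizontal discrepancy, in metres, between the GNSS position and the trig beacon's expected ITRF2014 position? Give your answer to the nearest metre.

18 m

Observed coordinate differences: Δφ = +0.00143°, Δλ = -0.00644°.
Converting to metres (1° lat = 111317 m, cos φ = 0.502733): observed ΔN = 159.2 m, observed ΔE = -360.4 m.
Subtracting the expected shift leaves a residual of 159.2 − (175) = -15.8 m north and -360.4 − (-369) = 8.6 m east.
Residual distance = √((-15.8)² + 8.6²) = 18.0 m.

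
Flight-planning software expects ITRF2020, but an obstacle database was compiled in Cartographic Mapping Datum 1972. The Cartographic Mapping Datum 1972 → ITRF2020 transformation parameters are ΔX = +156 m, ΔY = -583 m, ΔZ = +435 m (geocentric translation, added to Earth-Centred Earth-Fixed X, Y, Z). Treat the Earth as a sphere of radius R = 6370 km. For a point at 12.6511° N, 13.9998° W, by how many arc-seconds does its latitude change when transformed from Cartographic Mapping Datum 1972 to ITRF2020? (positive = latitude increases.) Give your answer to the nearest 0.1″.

sin φ = 0.219014, cos φ = 0.975722, sin λ = -0.241919, cos λ = 0.970297.
North component: ΔN = −sin φ cos λ·ΔX − sin φ sin λ·ΔY + cos φ·ΔZ = −(0.219014)(0.970297)(156) − (0.219014)(-0.241919)(-583) + (0.975722)(435) = 360.40 m.
1° of latitude spans πR/180 = 111177 m, so Δφ = 360.40 / 111177 × 3600 = 11.670″.

Δφ = 11.7″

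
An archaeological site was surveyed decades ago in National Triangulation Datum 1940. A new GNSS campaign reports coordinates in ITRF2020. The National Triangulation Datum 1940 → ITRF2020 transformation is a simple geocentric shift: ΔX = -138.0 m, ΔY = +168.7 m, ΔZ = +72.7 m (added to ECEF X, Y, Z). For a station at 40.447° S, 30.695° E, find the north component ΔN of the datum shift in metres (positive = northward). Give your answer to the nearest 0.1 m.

The local north axis is (−sin φ cos λ, −sin φ sin λ, cos φ), giving ΔN = -76.984 + 55.867 + 55.325 = 34.21 m.

ΔN = 34.2 m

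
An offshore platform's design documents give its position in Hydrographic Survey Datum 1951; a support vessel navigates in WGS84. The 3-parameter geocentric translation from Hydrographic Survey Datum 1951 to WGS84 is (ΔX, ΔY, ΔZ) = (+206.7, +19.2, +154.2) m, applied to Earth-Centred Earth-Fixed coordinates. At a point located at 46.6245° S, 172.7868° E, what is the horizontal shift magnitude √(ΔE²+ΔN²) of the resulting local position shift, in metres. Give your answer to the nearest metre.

The local east axis at (φ, λ) is (−sin λ, cos λ, 0), so ΔE = −sin(172.7868°)·206.7 + cos(172.7868°)·19.2 = -45.00 m.
The local north axis is (−sin φ cos λ, −sin φ sin λ, cos φ), giving ΔN = -149.055 + 1.752 + 105.901 = -41.40 m.
Horizontal magnitude = √(ΔE² + ΔN²) = √((-45.00)² + (-41.40)²) = 61.15 m.

61 m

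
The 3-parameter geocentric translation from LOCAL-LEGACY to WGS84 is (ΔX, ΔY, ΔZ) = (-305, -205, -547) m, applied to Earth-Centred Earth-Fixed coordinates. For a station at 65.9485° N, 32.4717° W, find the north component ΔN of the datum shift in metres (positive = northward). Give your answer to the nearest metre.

At φ = 65.9485°, λ = -32.4717°: sin φ = 0.913179, cos φ = 0.407558, sin λ = -0.536883, cos λ = 0.843657.
ΔN = −sin φ cos λ·ΔX − sin φ sin λ·ΔY + cos φ·ΔZ = −(0.913179)(0.843657)(-305) − (0.913179)(-0.536883)(-205) + (0.407558)(-547) = -88.46 m.

ΔN = -88 m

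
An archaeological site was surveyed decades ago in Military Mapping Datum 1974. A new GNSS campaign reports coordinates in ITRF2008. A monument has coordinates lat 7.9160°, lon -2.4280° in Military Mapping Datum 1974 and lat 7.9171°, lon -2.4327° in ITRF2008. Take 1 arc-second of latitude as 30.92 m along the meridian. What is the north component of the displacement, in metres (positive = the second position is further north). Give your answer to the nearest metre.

ΔN = 122 m

Δφ = 7.9171° − 7.9160° = +0.0011°; Δλ = -2.4327° − -2.4280° = -0.0047°.
1° of latitude = 3600 × 30.92 = 111312 m.
ΔN = Δφ × 111312 = 122.4 m; ΔE = Δλ × 111312 × cos(7.9160°) = -0.0047 × 111312 × 0.990471 = -518.2 m.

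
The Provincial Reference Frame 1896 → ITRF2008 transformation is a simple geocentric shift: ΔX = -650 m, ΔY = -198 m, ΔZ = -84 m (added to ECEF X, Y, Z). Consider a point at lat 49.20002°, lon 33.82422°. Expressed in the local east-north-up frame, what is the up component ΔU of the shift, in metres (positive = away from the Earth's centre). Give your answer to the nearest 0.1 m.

ΔU = -488.4 m

The local up (radial) axis is (cos φ cos λ, cos φ sin λ, sin φ), giving ΔU = -352.838 − 72.017 − 63.588 = -488.44 m.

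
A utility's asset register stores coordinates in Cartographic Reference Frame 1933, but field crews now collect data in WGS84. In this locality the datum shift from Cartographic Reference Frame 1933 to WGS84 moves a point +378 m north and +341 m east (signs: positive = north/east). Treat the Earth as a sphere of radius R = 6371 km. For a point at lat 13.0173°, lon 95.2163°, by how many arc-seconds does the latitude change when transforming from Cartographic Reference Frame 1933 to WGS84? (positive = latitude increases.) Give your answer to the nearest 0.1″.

Δφ = 12.2″

On a sphere of radius R, 1 rad of latitude = R, so Δφ = ΔN / R = 378.0 / 6371000 = 5.9331e-05 rad = 12.238″.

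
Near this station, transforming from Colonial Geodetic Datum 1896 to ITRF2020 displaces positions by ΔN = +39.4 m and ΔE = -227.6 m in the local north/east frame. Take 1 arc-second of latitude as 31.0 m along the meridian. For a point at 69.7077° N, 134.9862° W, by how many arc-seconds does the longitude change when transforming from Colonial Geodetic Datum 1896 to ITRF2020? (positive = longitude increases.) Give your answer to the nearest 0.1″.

At latitude 69.7077°, cos φ = 0.346810.
1″ of longitude at this latitude = 31.00 × cos φ = 10.7511 m, so Δλ = -227.6 / 10.7511 = -21.170″.

Δλ = -21.2″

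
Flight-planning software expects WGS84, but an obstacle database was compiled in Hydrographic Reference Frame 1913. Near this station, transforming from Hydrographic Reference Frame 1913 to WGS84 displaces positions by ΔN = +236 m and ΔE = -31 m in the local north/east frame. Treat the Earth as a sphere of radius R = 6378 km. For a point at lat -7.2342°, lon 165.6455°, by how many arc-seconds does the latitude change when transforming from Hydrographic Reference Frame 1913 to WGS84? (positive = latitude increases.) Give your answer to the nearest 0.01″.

On a sphere of radius R, 1 rad of latitude = R, so Δφ = ΔN / R = 236.0 / 6378000 = 3.7002e-05 rad = 7.632″.

Δφ = 7.63″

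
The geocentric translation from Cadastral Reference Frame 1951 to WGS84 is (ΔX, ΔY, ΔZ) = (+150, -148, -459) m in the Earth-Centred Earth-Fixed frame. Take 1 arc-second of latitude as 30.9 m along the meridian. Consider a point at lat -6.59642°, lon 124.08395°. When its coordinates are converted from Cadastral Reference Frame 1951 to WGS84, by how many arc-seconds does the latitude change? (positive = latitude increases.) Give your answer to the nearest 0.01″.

sin φ = -0.114875, cos φ = 0.993380, sin λ = 0.828217, cos λ = -0.560407.
North component: ΔN = −sin φ cos λ·ΔX − sin φ sin λ·ΔY + cos φ·ΔZ = −(-0.114875)(-0.560407)(150) − (-0.114875)(0.828217)(-148) + (0.993380)(-459) = -479.70 m.
1° of latitude spans 3600 × 30.90 = 111240 m, so Δφ = -479.70 / 111240 × 3600 = -15.524″.

Δφ = -15.52″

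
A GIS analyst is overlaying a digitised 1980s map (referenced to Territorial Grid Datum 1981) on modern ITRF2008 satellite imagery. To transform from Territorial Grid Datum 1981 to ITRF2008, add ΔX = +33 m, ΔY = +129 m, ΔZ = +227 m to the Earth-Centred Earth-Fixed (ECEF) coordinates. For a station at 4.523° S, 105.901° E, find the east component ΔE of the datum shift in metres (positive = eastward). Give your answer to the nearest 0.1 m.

ΔE = -67.1 m

The local east axis at (φ, λ) is (−sin λ, cos λ, 0), so ΔE = −sin(105.901°)·33 + cos(105.901°)·129 = -67.08 m.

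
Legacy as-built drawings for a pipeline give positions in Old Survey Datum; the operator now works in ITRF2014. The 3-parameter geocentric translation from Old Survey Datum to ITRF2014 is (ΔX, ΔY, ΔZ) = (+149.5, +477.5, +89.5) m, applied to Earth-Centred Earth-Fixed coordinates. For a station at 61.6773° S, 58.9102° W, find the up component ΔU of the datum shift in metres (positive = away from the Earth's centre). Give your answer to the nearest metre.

ΔU = -236 m

At φ = -61.6773°, λ = -58.9102°: sin φ = -0.880289, cos φ = 0.474437, sin λ = -0.856359, cos λ = 0.516381.
ΔU = cos φ cos λ·ΔX + cos φ sin λ·ΔY + sin φ·ΔZ = (0.474437)(0.516381)(149.5) + (0.474437)(-0.856359)(477.5) + (-0.880289)(89.5) = -236.16 m.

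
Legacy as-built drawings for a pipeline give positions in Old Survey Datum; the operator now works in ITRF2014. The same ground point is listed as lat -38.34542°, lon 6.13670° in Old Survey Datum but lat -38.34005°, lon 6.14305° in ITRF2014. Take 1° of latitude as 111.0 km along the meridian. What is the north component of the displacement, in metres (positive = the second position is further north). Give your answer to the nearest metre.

ΔN = 596 m

Δφ = -38.34005° − -38.34542° = +0.00537°; Δλ = 6.14305° − 6.13670° = +0.00635°.
ΔN = Δφ × 111000 = 596.1 m; ΔE = Δλ × 111000 × cos(-38.34542°) = +0.00635 × 111000 × 0.784285 = 552.8 m.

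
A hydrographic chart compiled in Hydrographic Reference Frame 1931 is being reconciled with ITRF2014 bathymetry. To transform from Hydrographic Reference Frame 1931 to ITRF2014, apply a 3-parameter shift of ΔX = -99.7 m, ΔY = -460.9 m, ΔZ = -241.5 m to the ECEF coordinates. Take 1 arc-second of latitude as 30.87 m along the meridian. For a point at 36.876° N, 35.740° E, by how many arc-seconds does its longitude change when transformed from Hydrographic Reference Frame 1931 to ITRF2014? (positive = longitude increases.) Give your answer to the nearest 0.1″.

sin φ = 0.600085, cos φ = 0.799936, sin λ = 0.584108, cos λ = 0.811676.
East component: ΔE = −sin λ·ΔX + cos λ·ΔY = −(0.584108)(-99.7) + (0.811676)(-460.9) = -315.87 m.
1° of latitude spans 3600 × 30.87 = 111132 m; at latitude φ, 1° of longitude spans that × cos φ = 88898.5 m, so Δλ = -315.87 / 88898.5 × 3600 = -12.791″.

Δλ = -12.8″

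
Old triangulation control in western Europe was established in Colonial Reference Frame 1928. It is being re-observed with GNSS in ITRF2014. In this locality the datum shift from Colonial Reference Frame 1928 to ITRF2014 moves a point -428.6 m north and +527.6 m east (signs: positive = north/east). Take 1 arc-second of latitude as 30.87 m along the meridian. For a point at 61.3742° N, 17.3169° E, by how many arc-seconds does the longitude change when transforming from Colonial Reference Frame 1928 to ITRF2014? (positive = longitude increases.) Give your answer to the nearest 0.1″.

Δλ = 35.7″

At latitude 61.3742°, cos φ = 0.479087.
1″ of longitude at this latitude = 30.87 × cos φ = 14.7894 m, so Δλ = 527.6 / 14.7894 = 35.674″.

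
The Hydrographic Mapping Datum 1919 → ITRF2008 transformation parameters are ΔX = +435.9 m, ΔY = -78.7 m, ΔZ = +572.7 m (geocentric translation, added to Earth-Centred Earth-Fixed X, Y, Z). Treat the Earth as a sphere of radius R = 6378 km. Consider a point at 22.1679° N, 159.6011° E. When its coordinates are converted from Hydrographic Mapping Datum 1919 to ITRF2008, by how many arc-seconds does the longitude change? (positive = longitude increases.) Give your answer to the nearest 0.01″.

sin φ = 0.377322, cos φ = 0.926082, sin λ = 0.348554, cos λ = -0.937289.
East component: ΔE = −sin λ·ΔX + cos λ·ΔY = −(0.348554)(435.9) + (-0.937289)(-78.7) = -78.17 m.
1° of latitude spans πR/180 = 111317 m; at latitude φ, 1° of longitude spans that × cos φ = 103088.8 m, so Δλ = -78.17 / 103088.8 × 3600 = -2.730″.

Δλ = -2.73″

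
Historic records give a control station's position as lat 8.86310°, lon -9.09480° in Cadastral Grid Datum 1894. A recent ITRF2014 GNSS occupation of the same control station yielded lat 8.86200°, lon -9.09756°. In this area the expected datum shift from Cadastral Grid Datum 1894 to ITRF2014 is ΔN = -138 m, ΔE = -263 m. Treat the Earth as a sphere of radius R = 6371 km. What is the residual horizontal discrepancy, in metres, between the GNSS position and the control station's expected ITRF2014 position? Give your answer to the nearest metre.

Observed coordinate differences: Δφ = -0.00110°, Δλ = -0.00276°.
Converting to metres (1° lat = 111195 m, cos φ = 0.988059): observed ΔN = -122.3 m, observed ΔE = -303.2 m.
Subtracting the expected shift leaves a residual of -122.3 − (-138) = 15.7 m north and -303.2 − (-263) = -40.2 m east.
Residual distance = √(15.7² + (-40.2)²) = 43.2 m.

43 m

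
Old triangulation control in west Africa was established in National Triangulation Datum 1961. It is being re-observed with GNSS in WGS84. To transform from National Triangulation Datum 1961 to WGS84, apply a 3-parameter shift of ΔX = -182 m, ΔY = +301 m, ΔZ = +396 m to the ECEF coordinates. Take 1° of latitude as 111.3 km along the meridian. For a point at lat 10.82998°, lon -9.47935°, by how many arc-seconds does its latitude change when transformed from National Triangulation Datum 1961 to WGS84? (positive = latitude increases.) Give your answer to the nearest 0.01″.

sin φ = 0.187895, cos φ = 0.982189, sin λ = -0.164692, cos λ = 0.986345.
North component: ΔN = −sin φ cos λ·ΔX − sin φ sin λ·ΔY + cos φ·ΔZ = −(0.187895)(0.986345)(-182) − (0.187895)(-0.164692)(301) + (0.982189)(396) = 431.99 m.
1° of latitude spans 111300 m, so Δφ = 431.99 / 111300 × 3600 = 13.973″.

Δφ = 13.97″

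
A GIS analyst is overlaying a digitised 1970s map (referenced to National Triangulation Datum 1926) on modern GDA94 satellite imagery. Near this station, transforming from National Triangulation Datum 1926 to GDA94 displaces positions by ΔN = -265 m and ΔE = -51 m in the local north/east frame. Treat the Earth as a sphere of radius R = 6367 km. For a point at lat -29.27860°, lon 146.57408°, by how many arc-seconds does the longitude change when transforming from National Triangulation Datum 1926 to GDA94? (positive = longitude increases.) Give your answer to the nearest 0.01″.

Δλ = -1.89″

At latitude -29.27860°, cos φ = 0.872252.
One radian of longitude at latitude φ spans R cos φ, so Δλ = ΔE / (R cos φ) = -51.0 / (6367000 × 0.872252) = -9.1832e-06 rad = -1.894″.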